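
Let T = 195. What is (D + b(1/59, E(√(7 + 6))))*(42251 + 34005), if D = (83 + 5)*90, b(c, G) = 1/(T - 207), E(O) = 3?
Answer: 1811823496/3 ≈ 6.0394e+8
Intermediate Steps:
b(c, G) = -1/12 (b(c, G) = 1/(195 - 207) = 1/(-12) = -1/12)
D = 7920 (D = 88*90 = 7920)
(D + b(1/59, E(√(7 + 6))))*(42251 + 34005) = (7920 - 1/12)*(42251 + 34005) = (95039/12)*76256 = 1811823496/3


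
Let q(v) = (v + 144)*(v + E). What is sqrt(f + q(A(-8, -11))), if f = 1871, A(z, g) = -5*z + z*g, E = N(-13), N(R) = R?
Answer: sqrt(33151) ≈ 182.07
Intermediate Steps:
E = -13
A(z, g) = -5*z + g*z
q(v) = (-13 + v)*(144 + v) (q(v) = (v + 144)*(v - 13) = (144 + v)*(-13 + v) = (-13 + v)*(144 + v))
sqrt(f + q(A(-8, -11))) = sqrt(1871 + (-1872 + (-8*(-5 - 11))**2 + 131*(-8*(-5 - 11)))) = sqrt(1871 + (-1872 + (-8*(-16))**2 + 131*(-8*(-16)))) = sqrt(1871 + (-1872 + 128**2 + 131*128)) = sqrt(1871 + (-1872 + 16384 + 16768)) = sqrt(1871 + 31280) = sqrt(33151)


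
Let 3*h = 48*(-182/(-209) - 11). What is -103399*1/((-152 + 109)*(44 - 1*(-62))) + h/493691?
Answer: 10668701154605/470300907802 ≈ 22.685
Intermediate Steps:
h = -33872/209 (h = (48*(-182/(-209) - 11))/3 = (48*(-182*(-1/209) - 11))/3 = (48*(182/209 - 11))/3 = (48*(-2117/209))/3 = (1/3)*(-101616/209) = -33872/209 ≈ -162.07)
-103399*1/((-152 + 109)*(44 - 1*(-62))) + h/493691 = -103399*1/((-152 + 109)*(44 - 1*(-62))) - 33872/209/493691 = -103399*(-1/(43*(44 + 62))) - 33872/209*1/493691 = -103399/((-43*106)) - 33872/103181419 = -103399/(-4558) - 33872/103181419 = -103399*(-1/4558) - 33872/103181419 = 103399/4558 - 33872/103181419 = 10668701154605/470300907802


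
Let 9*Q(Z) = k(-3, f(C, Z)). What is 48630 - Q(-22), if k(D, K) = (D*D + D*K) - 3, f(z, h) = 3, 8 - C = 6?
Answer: 145891/3 ≈ 48630.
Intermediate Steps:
C = 2 (C = 8 - 1*6 = 8 - 6 = 2)
k(D, K) = -3 + D**2 + D*K (k(D, K) = (D**2 + D*K) - 3 = -3 + D**2 + D*K)
Q(Z) = -1/3 (Q(Z) = (-3 + (-3)**2 - 3*3)/9 = (-3 + 9 - 9)/9 = (1/9)*(-3) = -1/3)
48630 - Q(-22) = 48630 - 1*(-1/3) = 48630 + 1/3 = 145891/3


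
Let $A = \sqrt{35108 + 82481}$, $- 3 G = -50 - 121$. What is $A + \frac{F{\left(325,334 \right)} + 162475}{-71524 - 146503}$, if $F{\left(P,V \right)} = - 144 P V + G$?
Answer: $\frac{15468668}{218027} + \sqrt{117589} \approx 413.86$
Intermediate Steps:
$G = 57$ ($G = - \frac{-50 - 121}{3} = \left(- \frac{1}{3}\right) \left(-171\right) = 57$)
$F{\left(P,V \right)} = 57 - 144 P V$ ($F{\left(P,V \right)} = - 144 P V + 57 = 57 - 144 P V$)
$A = \sqrt{117589} \approx 342.91$
$A + \frac{F{\left(325,334 \right)} + 162475}{-71524 - 146503} = \sqrt{117589} + \frac{\left(57 - 46800 \cdot 334\right) + 162475}{-71524 - 146503} = \sqrt{117589} + \frac{\left(57 - 15631200\right) + 162475}{-218027} = \sqrt{117589} + \left(-15631143 + 162475\right) \left(- \frac{1}{218027}\right) = \sqrt{117589} - - \frac{15468668}{218027} = \sqrt{117589} + \frac{15468668}{218027} = \frac{15468668}{218027} + \sqrt{117589}$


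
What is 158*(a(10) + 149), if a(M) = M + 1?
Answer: 25280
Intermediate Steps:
a(M) = 1 + M
158*(a(10) + 149) = 158*((1 + 10) + 149) = 158*(11 + 149) = 158*160 = 25280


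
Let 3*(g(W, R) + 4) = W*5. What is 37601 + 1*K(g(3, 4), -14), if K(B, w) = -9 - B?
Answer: 37591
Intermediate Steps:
g(W, R) = -4 + 5*W/3 (g(W, R) = -4 + (W*5)/3 = -4 + (5*W)/3 = -4 + 5*W/3)
37601 + 1*K(g(3, 4), -14) = 37601 + 1*(-9 - (-4 + (5/3)*3)) = 37601 + 1*(-9 - (-4 + 5)) = 37601 + 1*(-9 - 1*1) = 37601 + 1*(-9 - 1) = 37601 + 1*(-10) = 37601 - 10 = 37591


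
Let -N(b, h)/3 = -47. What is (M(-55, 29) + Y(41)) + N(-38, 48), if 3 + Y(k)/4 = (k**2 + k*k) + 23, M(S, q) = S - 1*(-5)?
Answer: 13619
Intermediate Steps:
M(S, q) = 5 + S (M(S, q) = S + 5 = 5 + S)
N(b, h) = 141 (N(b, h) = -3*(-47) = 141)
Y(k) = 80 + 8*k**2 (Y(k) = -12 + 4*((k**2 + k*k) + 23) = -12 + 4*((k**2 + k**2) + 23) = -12 + 4*(2*k**2 + 23) = -12 + 4*(23 + 2*k**2) = -12 + (92 + 8*k**2) = 80 + 8*k**2)
(M(-55, 29) + Y(41)) + N(-38, 48) = ((5 - 55) + (80 + 8*41**2)) + 141 = (-50 + (80 + 8*1681)) + 141 = (-50 + (80 + 13448)) + 141 = (-50 + 13528) + 141 = 13478 + 141 = 13619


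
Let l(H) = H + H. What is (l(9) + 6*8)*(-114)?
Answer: -7524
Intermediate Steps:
l(H) = 2*H
(l(9) + 6*8)*(-114) = (2*9 + 6*8)*(-114) = (18 + 48)*(-114) = 66*(-114) = -7524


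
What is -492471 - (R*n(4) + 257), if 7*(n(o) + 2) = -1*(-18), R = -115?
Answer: -3448636/7 ≈ -4.9266e+5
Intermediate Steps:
n(o) = 4/7 (n(o) = -2 + (-1*(-18))/7 = -2 + (1/7)*18 = -2 + 18/7 = 4/7)
-492471 - (R*n(4) + 257) = -492471 - (-115*4/7 + 257) = -492471 - (-460/7 + 257) = -492471 - 1*1339/7 = -492471 - 1339/7 = -3448636/7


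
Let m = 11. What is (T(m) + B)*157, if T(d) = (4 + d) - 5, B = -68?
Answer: -9106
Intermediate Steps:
T(d) = -1 + d
(T(m) + B)*157 = ((-1 + 11) - 68)*157 = (10 - 68)*157 = -58*157 = -9106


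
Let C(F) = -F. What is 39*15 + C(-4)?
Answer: 589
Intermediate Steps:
39*15 + C(-4) = 39*15 - 1*(-4) = 585 + 4 = 589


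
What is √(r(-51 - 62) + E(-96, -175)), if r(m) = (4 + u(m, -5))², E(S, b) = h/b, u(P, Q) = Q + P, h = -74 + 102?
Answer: 4*√20306/5 ≈ 114.00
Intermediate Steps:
h = 28
u(P, Q) = P + Q
E(S, b) = 28/b
r(m) = (-1 + m)² (r(m) = (4 + (m - 5))² = (4 + (-5 + m))² = (-1 + m)²)
√(r(-51 - 62) + E(-96, -175)) = √((-1 + (-51 - 62))² + 28/(-175)) = √((-1 - 113)² + 28*(-1/175)) = √((-114)² - 4/25) = √(12996 - 4/25) = √(324896/25) = 4*√20306/5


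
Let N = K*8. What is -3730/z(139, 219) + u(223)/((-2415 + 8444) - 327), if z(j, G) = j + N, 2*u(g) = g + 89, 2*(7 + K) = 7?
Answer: -10625572/316461 ≈ -33.576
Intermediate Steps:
K = -7/2 (K = -7 + (1/2)*7 = -7 + 7/2 = -7/2 ≈ -3.5000)
u(g) = 89/2 + g/2 (u(g) = (g + 89)/2 = (89 + g)/2 = 89/2 + g/2)
N = -28 (N = -7/2*8 = -28)
z(j, G) = -28 + j (z(j, G) = j - 28 = -28 + j)
-3730/z(139, 219) + u(223)/((-2415 + 8444) - 327) = -3730/(-28 + 139) + (89/2 + (1/2)*223)/((-2415 + 8444) - 327) = -3730/111 + (89/2 + 223/2)/(6029 - 327) = -3730*1/111 + 156/5702 = -3730/111 + 156*(1/5702) = -3730/111 + 78/2851 = -10625572/316461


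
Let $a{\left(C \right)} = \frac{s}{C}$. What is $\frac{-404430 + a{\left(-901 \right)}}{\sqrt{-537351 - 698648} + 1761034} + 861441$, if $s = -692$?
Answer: $\frac{2407054192532972524763}{2794219028624655} + \frac{364390738 i \sqrt{1235999}}{2794219028624655} \approx 8.6144 \cdot 10^{5} + 0.00014498 i$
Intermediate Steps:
$a{\left(C \right)} = - \frac{692}{C}$
$\frac{-404430 + a{\left(-901 \right)}}{\sqrt{-537351 - 698648} + 1761034} + 861441 = \frac{-404430 - \frac{692}{-901}}{\sqrt{-537351 - 698648} + 1761034} + 861441 = \frac{-404430 - - \frac{692}{901}}{\sqrt{-1235999} + 1761034} + 861441 = \frac{-404430 + \frac{692}{901}}{i \sqrt{1235999} + 1761034} + 861441 = - \frac{364390738}{901 \left(1761034 + i \sqrt{1235999}\right)} + 861441 = 861441 - \frac{364390738}{901 \left(1761034 + i \sqrt{1235999}\right)}$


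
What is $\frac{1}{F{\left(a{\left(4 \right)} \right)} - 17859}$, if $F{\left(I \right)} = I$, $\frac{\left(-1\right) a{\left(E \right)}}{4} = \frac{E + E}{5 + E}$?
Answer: $- \frac{9}{160763} \approx -5.5983 \cdot 10^{-5}$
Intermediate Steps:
$a{\left(E \right)} = - \frac{8 E}{5 + E}$ ($a{\left(E \right)} = - 4 \frac{E + E}{5 + E} = - 4 \frac{2 E}{5 + E} = - \frac{8 E}{5 + E}$)
$\frac{1}{F{\left(a{\left(4 \right)} \right)} - 17859} = \frac{1}{\left(-8\right) 4 \frac{1}{5 + 4} - 17859} = \frac{1}{\left(-8\right) 4 \cdot \frac{1}{9} - 17859} = \frac{1}{- \frac{32}{9} - 17859} = \frac{1}{- \frac{160763}{9}} = - \frac{9}{160763}$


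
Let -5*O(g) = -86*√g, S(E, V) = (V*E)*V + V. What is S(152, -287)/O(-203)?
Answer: -8942715*I*√203/2494 ≈ -51088.0*I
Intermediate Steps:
S(E, V) = V + E*V² (S(E, V) = (E*V)*V + V = E*V² + V = V + E*V²)
O(g) = 86*√g/5 (O(g) = -(-86)*√g/5 = 86*√g/5)
S(152, -287)/O(-203) = (-287*(1 + 152*(-287)))/((86*√(-203)/5)) = (-287*(1 - 43624))/((86*(I*√203)/5)) = (-287*(-43623))/((86*I*√203/5)) = 12519801*(-5*I*√203/17458) = -8942715*I*√203/2494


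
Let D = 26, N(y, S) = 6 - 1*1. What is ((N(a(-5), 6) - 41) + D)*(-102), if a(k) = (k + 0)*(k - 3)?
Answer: 1020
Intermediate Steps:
a(k) = k*(-3 + k)
N(y, S) = 5 (N(y, S) = 6 - 1 = 5)
((N(a(-5), 6) - 41) + D)*(-102) = ((5 - 41) + 26)*(-102) = (-36 + 26)*(-102) = -10*(-102) = 1020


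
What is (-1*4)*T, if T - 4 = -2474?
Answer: 9880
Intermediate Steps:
T = -2470 (T = 4 - 2474 = -2470)
(-1*4)*T = -1*4*(-2470) = -4*(-2470) = 9880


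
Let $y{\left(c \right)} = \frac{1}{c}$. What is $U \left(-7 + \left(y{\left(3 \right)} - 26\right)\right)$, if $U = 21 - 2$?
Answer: $- \frac{1862}{3} \approx -620.67$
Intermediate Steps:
$U = 19$
$U \left(-7 + \left(y{\left(3 \right)} - 26\right)\right) = 19 \left(-7 + \left(\frac{1}{3} - 26\right)\right) = 19 \left(-7 - \frac{77}{3}\right) = 19 \left(- \frac{98}{3}\right) = - \frac{1862}{3}$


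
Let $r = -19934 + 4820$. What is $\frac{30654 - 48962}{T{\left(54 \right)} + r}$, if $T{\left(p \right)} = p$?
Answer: $\frac{4577}{3765} \approx 1.2157$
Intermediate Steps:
$r = -15114$
$\frac{30654 - 48962}{T{\left(54 \right)} + r} = \frac{30654 - 48962}{54 - 15114} = - \frac{18308}{-15060} = \left(-18308\right) \left(- \frac{1}{15060}\right) = \frac{4577}{3765}$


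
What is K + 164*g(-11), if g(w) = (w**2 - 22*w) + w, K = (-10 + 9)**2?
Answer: 57729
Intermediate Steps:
K = 1 (K = (-1)**2 = 1)
g(w) = w**2 - 21*w
K + 164*g(-11) = 1 + 164*(-11*(-21 - 11)) = 1 + 164*(-11*(-32)) = 1 + 164*352 = 1 + 57728 = 57729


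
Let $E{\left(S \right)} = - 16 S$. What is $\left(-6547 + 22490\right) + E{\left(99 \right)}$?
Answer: $14359$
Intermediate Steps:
$\left(-6547 + 22490\right) + E{\left(99 \right)} = \left(-6547 + 22490\right) - 1584 = 15943 - 1584 = 14359$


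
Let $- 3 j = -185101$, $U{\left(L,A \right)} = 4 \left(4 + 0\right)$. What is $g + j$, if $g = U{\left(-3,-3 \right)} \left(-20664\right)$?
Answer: $- \frac{806771}{3} \approx -2.6892 \cdot 10^{5}$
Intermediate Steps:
$U{\left(L,A \right)} = 16$ ($U{\left(L,A \right)} = 4 \cdot 4 = 16$)
$j = \frac{185101}{3}$ ($j = \left(- \frac{1}{3}\right) \left(-185101\right) = \frac{185101}{3} \approx 61700.0$)
$g = -330624$ ($g = 16 \left(-20664\right) = -330624$)
$g + j = -330624 + \frac{185101}{3} = - \frac{806771}{3}$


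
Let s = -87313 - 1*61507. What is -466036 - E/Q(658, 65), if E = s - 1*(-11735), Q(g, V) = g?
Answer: -306514603/658 ≈ -4.6583e+5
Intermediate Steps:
s = -148820 (s = -87313 - 61507 = -148820)
E = -137085 (E = -148820 - 1*(-11735) = -148820 + 11735 = -137085)
-466036 - E/Q(658, 65) = -466036 - (-137085)/658 = -466036 - 1*(-137085/658) = -466036 + 137085/658 = -306514603/658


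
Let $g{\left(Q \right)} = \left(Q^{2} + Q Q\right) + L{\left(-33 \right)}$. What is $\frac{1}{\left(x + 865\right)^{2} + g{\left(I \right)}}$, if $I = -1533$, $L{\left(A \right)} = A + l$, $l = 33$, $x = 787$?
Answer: $\frac{1}{7429282} \approx 1.346 \cdot 10^{-7}$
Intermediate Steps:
$L{\left(A \right)} = 33 + A$ ($L{\left(A \right)} = A + 33 = 33 + A$)
$g{\left(Q \right)} = 2 Q^{2}$ ($g{\left(Q \right)} = \left(Q^{2} + Q Q\right) + \left(33 - 33\right) = \left(Q^{2} + Q^{2}\right) + 0 = 2 Q^{2} + 0 = 2 Q^{2}$)
$\frac{1}{\left(x + 865\right)^{2} + g{\left(I \right)}} = \frac{1}{\left(787 + 865\right)^{2} + 2 \left(-1533\right)^{2}} = \frac{1}{1652^{2} + 2 \cdot 2350089} = \frac{1}{2729104 + 4700178} = \frac{1}{7429282}$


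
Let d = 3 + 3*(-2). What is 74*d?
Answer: -222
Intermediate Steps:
d = -3 (d = 3 - 6 = -3)
74*d = 74*(-3) = -222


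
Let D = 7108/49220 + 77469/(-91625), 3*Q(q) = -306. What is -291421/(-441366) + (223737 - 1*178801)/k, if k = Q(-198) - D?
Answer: -2232759711750594607/5040797626014078 ≈ -442.94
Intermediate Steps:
Q(q) = -102 (Q(q) = (1/3)*(-306) = -102)
D = -158087684/225489125 (D = 7108*(1/49220) + 77469*(-1/91625) = 1777/12305 - 77469/91625 = -158087684/225489125 ≈ -0.70109)
k = -22841803066/225489125 (k = -102 - 1*(-158087684/225489125) = -102 + 158087684/225489125 = -22841803066/225489125 ≈ -101.30)
-291421/(-441366) + (223737 - 1*178801)/k = -291421/(-441366) + (223737 - 1*178801)/(-22841803066/225489125) = -291421*(-1/441366) + (223737 - 178801)*(-225489125/22841803066) = 291421/441366 + 44936*(-225489125/22841803066) = 291421/441366 - 5066289660500/11420901533 = -2232759711750594607/5040797626014078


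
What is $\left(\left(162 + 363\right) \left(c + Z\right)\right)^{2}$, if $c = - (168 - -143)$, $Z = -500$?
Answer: $181284350625$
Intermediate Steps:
$c = -311$ ($c = - (168 + 143) = \left(-1\right) 311 = -311$)
$\left(\left(162 + 363\right) \left(c + Z\right)\right)^{2} = \left(\left(162 + 363\right) \left(-311 - 500\right)\right)^{2} = \left(525 \left(-811\right)\right)^{2} = \left(-425775\right)^{2} = 181284350625$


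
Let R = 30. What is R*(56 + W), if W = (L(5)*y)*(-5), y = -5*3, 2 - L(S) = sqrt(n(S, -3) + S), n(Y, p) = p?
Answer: 6180 - 2250*sqrt(2) ≈ 2998.0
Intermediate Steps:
L(S) = 2 - sqrt(-3 + S)
y = -15
W = 150 - 75*sqrt(2) (W = ((2 - sqrt(-3 + 5))*(-15))*(-5) = ((2 - sqrt(2))*(-15))*(-5) = (-30 + 15*sqrt(2))*(-5) = 150 - 75*sqrt(2) ≈ 43.934)
R*(56 + W) = 30*(56 + (150 - 75*sqrt(2))) = 30*(206 - 75*sqrt(2)) = 6180 - 2250*sqrt(2)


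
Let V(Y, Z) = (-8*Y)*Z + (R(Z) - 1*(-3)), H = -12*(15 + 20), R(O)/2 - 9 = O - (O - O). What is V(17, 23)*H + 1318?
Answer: 1286938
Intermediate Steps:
R(O) = 18 + 2*O (R(O) = 18 + 2*(O - (O - O)) = 18 + 2*(O - 1*0) = 18 + 2*(O + 0) = 18 + 2*O)
H = -420 (H = -12*35 = -420)
V(Y, Z) = 21 + 2*Z - 8*Y*Z (V(Y, Z) = (-8*Y)*Z + ((18 + 2*Z) - 1*(-3)) = -8*Y*Z + ((18 + 2*Z) + 3) = -8*Y*Z + (21 + 2*Z) = 21 + 2*Z - 8*Y*Z)
V(17, 23)*H + 1318 = (21 + 2*23 - 8*17*23)*(-420) + 1318 = (21 + 46 - 3128)*(-420) + 1318 = -3061*(-420) + 1318 = 1285620 + 1318 = 1286938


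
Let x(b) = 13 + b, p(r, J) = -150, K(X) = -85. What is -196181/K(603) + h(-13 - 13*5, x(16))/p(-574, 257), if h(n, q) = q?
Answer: 5884937/2550 ≈ 2307.8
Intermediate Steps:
-196181/K(603) + h(-13 - 13*5, x(16))/p(-574, 257) = -196181/(-85) + (13 + 16)/(-150) = -196181*(-1/85) + 29*(-1/150) = 196181/85 - 29/150 = 5884937/2550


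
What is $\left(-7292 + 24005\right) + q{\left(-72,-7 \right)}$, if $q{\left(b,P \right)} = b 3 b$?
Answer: $32265$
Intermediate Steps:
$q{\left(b,P \right)} = 3 b^{2}$ ($q{\left(b,P \right)} = 3 b b = 3 b^{2}$)
$\left(-7292 + 24005\right) + q{\left(-72,-7 \right)} = \left(-7292 + 24005\right) + 3 \left(-72\right)^{2} = 16713 + 3 \cdot 5184 = 16713 + 15552 = 32265$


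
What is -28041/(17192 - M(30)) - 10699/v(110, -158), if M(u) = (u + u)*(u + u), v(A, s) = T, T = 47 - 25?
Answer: -73018855/149512 ≈ -488.38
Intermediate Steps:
T = 22
v(A, s) = 22
M(u) = 4*u² (M(u) = (2*u)*(2*u) = 4*u²)
-28041/(17192 - M(30)) - 10699/v(110, -158) = -28041/(17192 - 4*30²) - 10699/22 = -28041/(17192 - 4*900) - 10699*1/22 = -28041/(17192 - 1*3600) - 10699/22 = -28041/(17192 - 3600) - 10699/22 = -28041/13592 - 10699/22 = -73018855/149512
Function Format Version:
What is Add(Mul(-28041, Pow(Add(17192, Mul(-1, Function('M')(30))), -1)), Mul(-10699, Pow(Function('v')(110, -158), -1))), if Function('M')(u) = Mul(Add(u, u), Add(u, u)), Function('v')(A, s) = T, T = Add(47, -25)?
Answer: Rational(-73018855, 149512) ≈ -488.38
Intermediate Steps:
T = 22
Function('v')(A, s) = 22
Function('M')(u) = Mul(4, Pow(u, 2)) (Function('M')(u) = Mul(Mul(2, u), Mul(2, u)) = Mul(4, Pow(u, 2)))
Add(Mul(-28041, Pow(Add(17192, Mul(-1, Function('M')(30))), -1)), Mul(-10699, Pow(Function('v')(110, -158), -1))) = Add(Mul(-28041, Pow(Add(17192, Mul(-1, Mul(4, Pow(30, 2)))), -1)), Mul(-10699, Pow(22, -1))) = Add(Mul(-28041, Pow(Add(17192, Mul(-1, Mul(4, 900))), -1)), Mul(-10699, Rational(1, 22))) = Add(Mul(-28041, Pow(Add(17192, Mul(-1, 3600)), -1)), Rational(-10699, 22)) = Add(Mul(-28041, Pow(Add(17192, -3600), -1)), Rational(-10699, 22)) = Add(Mul(-28041, Pow(13592, -1)), Rational(-10699, 22)) = Add(Mul(-28041, Rational(1, 13592)), Rational(-10699, 22)) = Add(Rational(-28041, 13592), Rational(-10699, 22)) = Rational(-73018855, 149512)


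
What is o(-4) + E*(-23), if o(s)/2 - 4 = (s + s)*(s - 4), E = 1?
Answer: 113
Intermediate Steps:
o(s) = 8 + 4*s*(-4 + s) (o(s) = 8 + 2*((s + s)*(s - 4)) = 8 + 2*((2*s)*(-4 + s)) = 8 + 2*(2*s*(-4 + s)) = 8 + 4*s*(-4 + s))
o(-4) + E*(-23) = (8 - 16*(-4) + 4*(-4)²) + 1*(-23) = (8 + 64 + 4*16) - 23 = (8 + 64 + 64) - 23 = 136 - 23 = 113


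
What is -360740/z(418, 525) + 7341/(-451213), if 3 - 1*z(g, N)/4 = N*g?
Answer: 39081683978/99017339211 ≈ 0.39470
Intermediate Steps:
z(g, N) = 12 - 4*N*g
-360740/z(418, 525) + 7341/(-451213) = -360740/(12 - 4*525*418) + 7341/(-451213) = -360740/(12 - 877800) + 7341*(-1/451213) = -360740/(-877788) - 7341/451213 = -360740*(-1/877788) - 7341/451213 = 90185/219447 - 7341/451213 = 39081683978/99017339211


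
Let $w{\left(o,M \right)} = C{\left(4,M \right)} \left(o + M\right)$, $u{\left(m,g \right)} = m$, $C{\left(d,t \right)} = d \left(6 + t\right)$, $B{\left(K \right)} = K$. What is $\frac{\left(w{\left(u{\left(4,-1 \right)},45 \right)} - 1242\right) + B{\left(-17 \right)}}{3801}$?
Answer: $\frac{8737}{3801} \approx 2.2986$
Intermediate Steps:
$w{\left(o,M \right)} = \left(24 + 4 M\right) \left(M + o\right)$ ($w{\left(o,M \right)} = 4 \left(6 + M\right) \left(o + M\right) = \left(24 + 4 M\right) \left(M + o\right)$)
$\frac{\left(w{\left(u{\left(4,-1 \right)},45 \right)} - 1242\right) + B{\left(-17 \right)}}{3801} = \frac{\left(4 \left(6 + 45\right) \left(45 + 4\right) - 1242\right) - 17}{3801} = \left(\left(4 \cdot 51 \cdot 49 - 1242\right) - 17\right) \frac{1}{3801} = \left(\left(9996 - 1242\right) - 17\right) \frac{1}{3801} = \left(8754 - 17\right) \frac{1}{3801} = 8737 \cdot \frac{1}{3801} = \frac{8737}{3801}$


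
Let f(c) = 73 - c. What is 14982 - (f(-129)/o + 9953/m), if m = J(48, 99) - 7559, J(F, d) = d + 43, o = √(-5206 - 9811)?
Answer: 111131447/7417 + 202*I*√15017/15017 ≈ 14983.0 + 1.6484*I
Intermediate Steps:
o = I*√15017 (o = √(-15017) = I*√15017 ≈ 122.54*I)
J(F, d) = 43 + d
m = -7417 (m = (43 + 99) - 7559 = 142 - 7559 = -7417)
14982 - (f(-129)/o + 9953/m) = 14982 - ((73 - 1*(-129))/((I*√15017)) + 9953/(-7417)) = 14982 - ((73 + 129)*(-I*√15017/15017) + 9953*(-1/7417)) = 14982 - (202*(-I*√15017/15017) - 9953/7417) = 14982 - (-202*I*√15017/15017 - 9953/7417) = 14982 - (-9953/7417 - 202*I*√15017/15017) = 14982 + (9953/7417 + 202*I*√15017/15017) = 111131447/7417 + 202*I*√15017/15017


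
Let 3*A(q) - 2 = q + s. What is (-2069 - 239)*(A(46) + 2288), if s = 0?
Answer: -5317632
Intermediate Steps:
A(q) = 2/3 + q/3 (A(q) = 2/3 + (q + 0)/3 = 2/3 + q/3)
(-2069 - 239)*(A(46) + 2288) = (-2069 - 239)*((2/3 + (1/3)*46) + 2288) = -2308*((2/3 + 46/3) + 2288) = -2308*(16 + 2288) = -2308*2304 = -5317632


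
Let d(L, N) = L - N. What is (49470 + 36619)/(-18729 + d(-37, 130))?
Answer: -86089/18896 ≈ -4.5559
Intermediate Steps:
(49470 + 36619)/(-18729 + d(-37, 130)) = (49470 + 36619)/(-18729 + (-37 - 1*130)) = 86089/(-18729 + (-37 - 130)) = 86089/(-18729 - 167) = 86089/(-18896) = 86089*(-1/18896) = -86089/18896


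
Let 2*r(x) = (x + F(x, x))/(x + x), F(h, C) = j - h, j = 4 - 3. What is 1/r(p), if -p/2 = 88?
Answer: -704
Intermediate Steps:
j = 1
p = -176 (p = -2*88 = -176)
F(h, C) = 1 - h
r(x) = 1/(4*x) (r(x) = ((x + (1 - x))/(x + x))/2 = (1/(2*x))/2 = 1/(4*x))
1/r(p) = 1/((¼)/(-176)) = 1/((¼)*(-1/176)) = 1/(-1/704) = -704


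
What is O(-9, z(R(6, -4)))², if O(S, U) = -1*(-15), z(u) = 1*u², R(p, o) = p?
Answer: 225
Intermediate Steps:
z(u) = u²
O(S, U) = 15
O(-9, z(R(6, -4)))² = 15² = 225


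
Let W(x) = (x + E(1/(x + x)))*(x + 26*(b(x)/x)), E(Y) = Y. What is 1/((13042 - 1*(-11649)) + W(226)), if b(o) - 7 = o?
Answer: 51076/4179322267 ≈ 1.2221e-5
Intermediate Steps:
b(o) = 7 + o
W(x) = (x + 1/(2*x))*(x + 26*(7 + x)/x) (W(x) = (x + 1/(x + x))*(x + 26*((7 + x)/x)) = (x + 1/(2*x))*(x + 26*((7 + x)/x)) = (x + 1/(2*x))*(x + 26*(7 + x)/x))
1/((13042 - 1*(-11649)) + W(226)) = 1/((13042 - 1*(-11649)) + (365/2 + 226**2 + 13/226 + 26*226 + 91/226**2)) = 1/((13042 + 11649) + (365/2 + 51076 + 13*(1/226) + 5876 + 91*(1/51076))) = 1/(24691 + (365/2 + 51076 + 13/226 + 5876 + 91/51076)) = 1/(24691 + 2918204751/51076) = 1/(4179322267/51076) = 51076/4179322267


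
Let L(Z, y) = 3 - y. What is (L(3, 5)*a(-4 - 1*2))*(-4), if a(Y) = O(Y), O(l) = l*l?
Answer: 288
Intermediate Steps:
O(l) = l**2
a(Y) = Y**2
(L(3, 5)*a(-4 - 1*2))*(-4) = ((3 - 1*5)*(-4 - 1*2)**2)*(-4) = ((3 - 5)*(-4 - 2)**2)*(-4) = -2*(-6)**2*(-4) = -2*36*(-4) = -72*(-4) = 288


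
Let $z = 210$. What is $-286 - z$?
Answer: $-496$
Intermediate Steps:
$-286 - z = -286 - 210 = -496$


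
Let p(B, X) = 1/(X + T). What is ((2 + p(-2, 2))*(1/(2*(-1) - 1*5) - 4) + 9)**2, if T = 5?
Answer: 36/2401 ≈ 0.014994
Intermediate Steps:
p(B, X) = 1/(5 + X) (p(B, X) = 1/(X + 5) = 1/(5 + X))
((2 + p(-2, 2))*(1/(2*(-1) - 1*5) - 4) + 9)**2 = ((2 + 1/(5 + 2))*(1/(2*(-1) - 1*5) - 4) + 9)**2 = ((2 + 1/7)*(1/(-2 - 5) - 4) + 9)**2 = ((2 + 1/7)*(1/(-7) - 4) + 9)**2 = (15*(-1/7 - 4)/7 + 9)**2 = ((15/7)*(-29/7) + 9)**2 = (-435/49 + 9)**2 = (6/49)**2 = 36/2401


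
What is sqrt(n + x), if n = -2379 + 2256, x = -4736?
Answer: I*sqrt(4859) ≈ 69.707*I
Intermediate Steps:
n = -123
sqrt(n + x) = sqrt(-123 - 4736) = sqrt(-4859) = I*sqrt(4859)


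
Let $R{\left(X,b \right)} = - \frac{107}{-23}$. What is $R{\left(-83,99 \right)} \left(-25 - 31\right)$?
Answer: $- \frac{5992}{23} \approx -260.52$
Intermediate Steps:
$R{\left(X,b \right)} = \frac{107}{23}$ ($R{\left(X,b \right)} = \left(-107\right) \left(- \frac{1}{23}\right) = \frac{107}{23}$)
$R{\left(-83,99 \right)} \left(-25 - 31\right) = \frac{107 \left(-25 - 31\right)}{23} = \frac{107}{23} \left(-56\right) = - \frac{5992}{23}$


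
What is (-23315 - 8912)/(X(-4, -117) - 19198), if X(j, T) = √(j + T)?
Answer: 47591842/28351025 + 27269*I/28351025 ≈ 1.6787 + 0.00096183*I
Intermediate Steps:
X(j, T) = √(T + j)
(-23315 - 8912)/(X(-4, -117) - 19198) = (-23315 - 8912)/(√(-117 - 4) - 19198) = -32227/(√(-121) - 19198) = -32227/(11*I - 19198) = -32227*(-19198 - 11*I)/368563325 = -2479*(-19198 - 11*I)/28351025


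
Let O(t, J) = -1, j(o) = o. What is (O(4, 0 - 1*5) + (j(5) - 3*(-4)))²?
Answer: 256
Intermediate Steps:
(O(4, 0 - 1*5) + (j(5) - 3*(-4)))² = (-1 + (5 - 3*(-4)))² = (-1 + (5 + 12))² = (-1 + 17)² = 16² = 256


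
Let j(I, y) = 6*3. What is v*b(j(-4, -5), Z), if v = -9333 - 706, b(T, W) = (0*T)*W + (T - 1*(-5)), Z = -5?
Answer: -230897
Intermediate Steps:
j(I, y) = 18
b(T, W) = 5 + T (b(T, W) = 0*W + (T + 5) = 0 + (5 + T) = 5 + T)
v = -10039
v*b(j(-4, -5), Z) = -10039*(5 + 18) = -10039*23 = -230897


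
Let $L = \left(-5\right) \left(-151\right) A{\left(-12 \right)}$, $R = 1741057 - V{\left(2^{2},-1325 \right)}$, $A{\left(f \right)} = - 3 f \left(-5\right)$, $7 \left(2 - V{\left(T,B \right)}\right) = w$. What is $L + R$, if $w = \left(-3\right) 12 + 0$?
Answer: $\frac{11236049}{7} \approx 1.6052 \cdot 10^{6}$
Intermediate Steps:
$w = -36$ ($w = -36 + 0 = -36$)
$V{\left(T,B \right)} = \frac{50}{7}$ ($V{\left(T,B \right)} = 2 - - \frac{36}{7} = 2 + \frac{36}{7} = \frac{50}{7}$)
$A{\left(f \right)} = 15 f$ ($A{\left(f \right)} = - 3 \left(- 5 f\right) = 15 f$)
$R = \frac{12187349}{7}$ ($R = 1741057 - \frac{50}{7} = \frac{12187349}{7} \approx 1.7411 \cdot 10^{6}$)
$L = -135900$ ($L = \left(-5\right) \left(-151\right) 15 \left(-12\right) = 755 \left(-180\right) = -135900$)
$L + R = -135900 + \frac{12187349}{7} = \frac{11236049}{7}$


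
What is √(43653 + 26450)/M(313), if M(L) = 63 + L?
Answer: √70103/376 ≈ 0.70417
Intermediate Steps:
√(43653 + 26450)/M(313) = √(43653 + 26450)/(63 + 313) = √70103/376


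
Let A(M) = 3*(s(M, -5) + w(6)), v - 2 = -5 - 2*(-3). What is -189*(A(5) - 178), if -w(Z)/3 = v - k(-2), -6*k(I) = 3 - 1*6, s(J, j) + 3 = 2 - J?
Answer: 82593/2 ≈ 41297.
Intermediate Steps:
s(J, j) = -1 - J (s(J, j) = -3 + (2 - J) = -1 - J)
k(I) = ½ (k(I) = -(3 - 1*6)/6 = -(3 - 6)/6 = -⅙*(-3) = ½)
v = 3 (v = 2 + (-5 - 2*(-3)) = 2 + (-5 + 6) = 2 + 1 = 3)
w(Z) = -15/2 (w(Z) = -3*(3 - 1*½) = -3*(3 - ½) = -3*5/2 = -15/2)
A(M) = -51/2 - 3*M (A(M) = 3*((-1 - M) - 15/2) = 3*(-17/2 - M) = -51/2 - 3*M)
-189*(A(5) - 178) = -189*((-51/2 - 3*5) - 178) = -189*((-51/2 - 15) - 178) = -189*(-81/2 - 178) = -189*(-437/2) = 82593/2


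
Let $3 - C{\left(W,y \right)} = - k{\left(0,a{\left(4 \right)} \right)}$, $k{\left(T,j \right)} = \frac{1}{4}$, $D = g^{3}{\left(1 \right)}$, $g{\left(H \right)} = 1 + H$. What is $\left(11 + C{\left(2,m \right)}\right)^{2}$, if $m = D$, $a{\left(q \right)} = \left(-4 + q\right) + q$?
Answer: $\frac{3249}{16} \approx 203.06$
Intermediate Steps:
$a{\left(q \right)} = -4 + 2 q$
$D = 8$ ($D = \left(1 + 1\right)^{3} = 2^{3} = 8$)
$m = 8$
$k{\left(T,j \right)} = \frac{1}{4}$
$C{\left(W,y \right)} = \frac{13}{4}$ ($C{\left(W,y \right)} = 3 - \left(-1\right) \frac{1}{4} = 3 - - \frac{1}{4} = 3 + \frac{1}{4} = \frac{13}{4}$)
$\left(11 + C{\left(2,m \right)}\right)^{2} = \left(11 + \frac{13}{4}\right)^{2} = \left(\frac{57}{4}\right)^{2} = \frac{3249}{16}$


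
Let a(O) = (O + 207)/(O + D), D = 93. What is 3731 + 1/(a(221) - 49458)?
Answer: 28970065695/7764692 ≈ 3731.0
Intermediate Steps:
a(O) = (207 + O)/(93 + O) (a(O) = (O + 207)/(O + 93) = (207 + O)/(93 + O))
3731 + 1/(a(221) - 49458) = 3731 + 1/((207 + 221)/(93 + 221) - 49458) = 3731 + 1/(428/314 - 49458) = 3731 + 1/((1/314)*428 - 49458) = 3731 + 1/(214/157 - 49458) = 3731 + 1/(-7764692/157) = 3731 - 157/7764692 = 28970065695/7764692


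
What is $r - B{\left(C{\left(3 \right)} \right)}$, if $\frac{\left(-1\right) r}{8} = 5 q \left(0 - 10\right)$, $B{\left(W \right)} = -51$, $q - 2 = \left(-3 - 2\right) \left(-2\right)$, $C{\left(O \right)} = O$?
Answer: $4851$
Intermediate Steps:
$q = 12$ ($q = 2 + \left(-3 - 2\right) \left(-2\right) = 2 - -10 = 2 + 10 = 12$)
$r = 4800$ ($r = - 8 \cdot 5 \cdot 12 \left(0 - 10\right) = - 8 \cdot 60 \left(0 - 10\right) = - 8 \cdot 60 \left(-10\right) = \left(-8\right) \left(-600\right) = 4800$)
$r - B{\left(C{\left(3 \right)} \right)} = 4800 - -51 = 4800 + 51 = 4851$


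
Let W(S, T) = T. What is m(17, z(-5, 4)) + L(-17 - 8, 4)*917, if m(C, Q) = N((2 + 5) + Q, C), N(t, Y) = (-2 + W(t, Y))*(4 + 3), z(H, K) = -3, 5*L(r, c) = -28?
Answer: -25151/5 ≈ -5030.2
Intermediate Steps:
L(r, c) = -28/5 (L(r, c) = (⅕)*(-28) = -28/5)
N(t, Y) = -14 + 7*Y (N(t, Y) = (-2 + Y)*(4 + 3) = (-2 + Y)*7 = -14 + 7*Y)
m(C, Q) = -14 + 7*C
m(17, z(-5, 4)) + L(-17 - 8, 4)*917 = (-14 + 7*17) - 28/5*917 = (-14 + 119) - 25676/5 = 105 - 25676/5 = -25151/5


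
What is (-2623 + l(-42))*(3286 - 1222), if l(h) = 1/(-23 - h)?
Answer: -102861504/19 ≈ -5.4138e+6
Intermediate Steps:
(-2623 + l(-42))*(3286 - 1222) = (-2623 - 1/(23 - 42))*(3286 - 1222) = (-2623 - 1/(-19))*2064 = (-2623 - 1*(-1/19))*2064 = (-2623 + 1/19)*2064 = -49836/19*2064 = -102861504/19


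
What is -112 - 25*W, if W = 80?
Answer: -2112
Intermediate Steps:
-112 - 25*W = -112 - 25*80 = -112 - 2000 = -2112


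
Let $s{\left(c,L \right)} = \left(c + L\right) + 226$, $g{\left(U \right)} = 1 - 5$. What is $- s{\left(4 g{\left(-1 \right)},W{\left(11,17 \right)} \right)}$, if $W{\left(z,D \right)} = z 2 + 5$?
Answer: $-237$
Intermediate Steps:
$W{\left(z,D \right)} = 5 + 2 z$ ($W{\left(z,D \right)} = 2 z + 5 = 5 + 2 z$)
$g{\left(U \right)} = -4$
$s{\left(c,L \right)} = 226 + L + c$ ($s{\left(c,L \right)} = \left(L + c\right) + 226 = 226 + L + c$)
$- s{\left(4 g{\left(-1 \right)},W{\left(11,17 \right)} \right)} = - (226 + \left(5 + 2 \cdot 11\right) + 4 \left(-4\right)) = - (226 + \left(5 + 22\right) - 16) = - (226 + 27 - 16) = \left(-1\right) 237 = -237$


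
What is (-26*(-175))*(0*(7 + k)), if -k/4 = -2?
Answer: 0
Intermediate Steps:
k = 8 (k = -4*(-2) = 8)
(-26*(-175))*(0*(7 + k)) = (-26*(-175))*(0*(7 + 8)) = 4550*(0*15) = 4550*0 = 0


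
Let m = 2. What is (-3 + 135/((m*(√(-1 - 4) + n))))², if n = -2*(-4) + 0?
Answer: 9*(-821*I - 116*√5)/(4*(-59*I + 16*√5)) ≈ 18.506 - 21.114*I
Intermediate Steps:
n = 8 (n = 8 + 0 = 8)
(-3 + 135/((m*(√(-1 - 4) + n))))² = (-3 + 135/((2*(√(-1 - 4) + 8))))² = (-3 + 135/((2*(√(-5) + 8))))² = (-3 + 135/((2*(I*√5 + 8))))² = (-3 + 135/((2*(8 + I*√5))))² = (-3 + 135/(16 + 2*I*√5))²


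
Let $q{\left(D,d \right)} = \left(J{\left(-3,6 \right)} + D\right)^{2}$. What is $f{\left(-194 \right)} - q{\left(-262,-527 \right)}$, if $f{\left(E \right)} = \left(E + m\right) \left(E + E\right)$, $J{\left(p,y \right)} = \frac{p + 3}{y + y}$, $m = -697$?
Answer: $277064$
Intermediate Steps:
$J{\left(p,y \right)} = \frac{3 + p}{2 y}$
$f{\left(E \right)} = 2 E \left(-697 + E\right)$ ($f{\left(E \right)} = \left(E - 697\right) \left(E + E\right) = \left(-697 + E\right) 2 E = 2 E \left(-697 + E\right)$)
$q{\left(D,d \right)} = D^{2}$ ($q{\left(D,d \right)} = \left(\frac{3 - 3}{2 \cdot 6} + D\right)^{2} = \left(\frac{1}{2} \cdot \frac{1}{6} \cdot 0 + D\right)^{2} = \left(0 + D\right)^{2} = D^{2}$)
$f{\left(-194 \right)} - q{\left(-262,-527 \right)} = 2 \left(-194\right) \left(-697 - 194\right) - \left(-262\right)^{2} = 2 \left(-194\right) \left(-891\right) - 68644 = 345708 - 68644 = 277064$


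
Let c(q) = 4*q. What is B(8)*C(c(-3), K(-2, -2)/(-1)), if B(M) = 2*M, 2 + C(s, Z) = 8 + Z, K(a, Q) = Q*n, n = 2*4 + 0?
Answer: 352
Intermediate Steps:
n = 8 (n = 8 + 0 = 8)
K(a, Q) = 8*Q (K(a, Q) = Q*8 = 8*Q)
C(s, Z) = 6 + Z (C(s, Z) = -2 + (8 + Z) = 6 + Z)
B(8)*C(c(-3), K(-2, -2)/(-1)) = (2*8)*(6 + (8*(-2))/(-1)) = 16*(6 - 16*(-1)) = 16*(6 + 16) = 16*22 = 352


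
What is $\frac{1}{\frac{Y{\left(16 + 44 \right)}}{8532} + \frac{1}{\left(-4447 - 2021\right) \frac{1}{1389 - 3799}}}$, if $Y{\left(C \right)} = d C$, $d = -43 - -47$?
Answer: $\frac{766458}{307145} \approx 2.4954$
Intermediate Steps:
$d = 4$ ($d = -43 + 47 = 4$)
$Y{\left(C \right)} = 4 C$
$\frac{1}{\frac{Y{\left(16 + 44 \right)}}{8532} + \frac{1}{\left(-4447 - 2021\right) \frac{1}{1389 - 3799}}} = \frac{1}{\frac{4 \left(16 + 44\right)}{8532} + \frac{1}{\left(-4447 - 2021\right) \frac{1}{1389 - 3799}}} = \frac{1}{4 \cdot 60 \cdot \frac{1}{8532} + \frac{1}{\left(-6468\right) \frac{1}{-2410}}} = \frac{1}{240 \cdot \frac{1}{8532} + \frac{1}{\left(-6468\right) \left(- \frac{1}{2410}\right)}} = \frac{1}{\frac{20}{711} + \frac{1}{\frac{3234}{1205}}} = \frac{1}{\frac{20}{711} + \frac{1205}{3234}} = \frac{1}{\frac{307145}{766458}} = \frac{766458}{307145}$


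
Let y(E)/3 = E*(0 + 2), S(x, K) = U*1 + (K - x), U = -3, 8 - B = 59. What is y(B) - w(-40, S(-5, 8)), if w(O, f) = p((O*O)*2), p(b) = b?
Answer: -3506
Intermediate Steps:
B = -51 (B = 8 - 1*59 = 8 - 59 = -51)
S(x, K) = -3 + K - x (S(x, K) = -3*1 + (K - x) = -3 + (K - x) = -3 + K - x)
w(O, f) = 2*O² (w(O, f) = (O*O)*2 = O²*2 = 2*O²)
y(E) = 6*E (y(E) = 3*(E*(0 + 2)) = 3*(E*2) = 3*(2*E) = 6*E)
y(B) - w(-40, S(-5, 8)) = 6*(-51) - 2*(-40)² = -306 - 2*1600 = -306 - 1*3200 = -306 - 3200 = -3506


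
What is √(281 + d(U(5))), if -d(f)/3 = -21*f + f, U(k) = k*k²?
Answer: √7781 ≈ 88.210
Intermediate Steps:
U(k) = k³
d(f) = 60*f (d(f) = -3*(-21*f + f) = -(-60)*f = 60*f)
√(281 + d(U(5))) = √(281 + 60*5³) = √(281 + 60*125) = √(281 + 7500) = √7781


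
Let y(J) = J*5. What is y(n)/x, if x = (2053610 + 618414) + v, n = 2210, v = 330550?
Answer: 325/88311 ≈ 0.0036802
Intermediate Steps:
y(J) = 5*J
x = 3002574 (x = (2053610 + 618414) + 330550 = 2672024 + 330550 = 3002574)
y(n)/x = (5*2210)/3002574 = 11050*(1/3002574) = 325/88311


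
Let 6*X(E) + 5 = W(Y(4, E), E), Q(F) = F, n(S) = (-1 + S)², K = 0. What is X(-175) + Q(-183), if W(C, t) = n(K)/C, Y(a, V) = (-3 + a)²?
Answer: -551/3 ≈ -183.67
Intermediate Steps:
W(C, t) = 1/C (W(C, t) = (-1 + 0)²/C = (-1)²/C = 1/C)
X(E) = -⅔ (X(E) = -⅚ + 1/(6*((-3 + 4)²)) = -⅚ + 1/(6*(1²)) = -⅚ + (⅙)/1 = -⅚ + (⅙)*1 = -⅚ + ⅙ = -⅔)
X(-175) + Q(-183) = -⅔ - 183 = -551/3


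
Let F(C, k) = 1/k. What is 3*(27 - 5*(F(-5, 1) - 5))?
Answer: 141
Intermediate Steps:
F(C, k) = 1/k
3*(27 - 5*(F(-5, 1) - 5)) = 3*(27 - 5*(1/1 - 5)) = 3*(27 - 5*(1 - 5)) = 3*(27 - 5*(-4)) = 3*(27 + 20) = 3*47 = 141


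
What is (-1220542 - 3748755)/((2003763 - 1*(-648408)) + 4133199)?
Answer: -4969297/6785370 ≈ -0.73235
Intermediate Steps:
(-1220542 - 3748755)/((2003763 - 1*(-648408)) + 4133199) = -4969297/((2003763 + 648408) + 4133199) = -4969297/(2652171 + 4133199) = -4969297/6785370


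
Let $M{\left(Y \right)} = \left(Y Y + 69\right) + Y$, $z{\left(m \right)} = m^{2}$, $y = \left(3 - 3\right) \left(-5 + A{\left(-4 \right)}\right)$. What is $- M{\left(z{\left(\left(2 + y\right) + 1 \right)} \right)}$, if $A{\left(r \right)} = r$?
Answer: $-159$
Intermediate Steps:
$y = 0$ ($y = \left(3 - 3\right) \left(-5 - 4\right) = 0 \left(-9\right) = 0$)
$M{\left(Y \right)} = 69 + Y + Y^{2}$ ($M{\left(Y \right)} = \left(Y^{2} + 69\right) + Y = \left(69 + Y^{2}\right) + Y = 69 + Y + Y^{2}$)
$- M{\left(z{\left(\left(2 + y\right) + 1 \right)} \right)} = - (69 + \left(\left(2 + 0\right) + 1\right)^{2} + \left(\left(\left(2 + 0\right) + 1\right)^{2}\right)^{2}) = - (69 + \left(2 + 1\right)^{2} + \left(\left(2 + 1\right)^{2}\right)^{2}) = - (69 + 3^{2} + \left(3^{2}\right)^{2}) = - (69 + 9 + 9^{2}) = - (69 + 9 + 81) = \left(-1\right) 159 = -159$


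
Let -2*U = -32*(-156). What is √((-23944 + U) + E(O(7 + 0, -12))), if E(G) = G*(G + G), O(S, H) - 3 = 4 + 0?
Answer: I*√26342 ≈ 162.3*I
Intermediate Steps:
O(S, H) = 7 (O(S, H) = 3 + (4 + 0) = 3 + 4 = 7)
U = -2496 (U = -(-16)*(-156) = -½*4992 = -2496)
E(G) = 2*G² (E(G) = G*(2*G) = 2*G²)
√((-23944 + U) + E(O(7 + 0, -12))) = √((-23944 - 2496) + 2*7²) = √(-26440 + 2*49) = √(-26440 + 98) = √(-26342) = I*√26342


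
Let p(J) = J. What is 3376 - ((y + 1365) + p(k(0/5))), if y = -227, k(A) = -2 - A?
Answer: 2240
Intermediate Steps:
3376 - ((y + 1365) + p(k(0/5))) = 3376 - ((-227 + 1365) + (-2 - 0/5)) = 3376 - (1138 + (-2 - 0/5)) = 3376 - (1138 + (-2 - 1*0)) = 3376 - (1138 + (-2 + 0)) = 3376 - (1138 - 2) = 3376 - 1*1136 = 3376 - 1136 = 2240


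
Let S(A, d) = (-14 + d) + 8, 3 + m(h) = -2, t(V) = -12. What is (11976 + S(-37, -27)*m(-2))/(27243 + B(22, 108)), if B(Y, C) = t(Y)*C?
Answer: 1349/2883 ≈ 0.46792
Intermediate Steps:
B(Y, C) = -12*C
m(h) = -5 (m(h) = -3 - 2 = -5)
S(A, d) = -6 + d
(11976 + S(-37, -27)*m(-2))/(27243 + B(22, 108)) = (11976 + (-6 - 27)*(-5))/(27243 - 12*108) = (11976 - 33*(-5))/(27243 - 1296) = (11976 + 165)/25947 = 12141*(1/25947) = 1349/2883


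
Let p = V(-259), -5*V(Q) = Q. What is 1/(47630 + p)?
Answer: 5/238409 ≈ 2.0972e-5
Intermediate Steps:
V(Q) = -Q/5
p = 259/5 (p = -1/5*(-259) = 259/5 ≈ 51.800)
1/(47630 + p) = 1/(47630 + 259/5) = 1/(238409/5) = 5/238409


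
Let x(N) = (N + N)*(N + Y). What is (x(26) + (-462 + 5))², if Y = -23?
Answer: 90601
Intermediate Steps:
x(N) = 2*N*(-23 + N) (x(N) = (N + N)*(N - 23) = (2*N)*(-23 + N) = 2*N*(-23 + N))
(x(26) + (-462 + 5))² = (2*26*(-23 + 26) + (-462 + 5))² = (2*26*3 - 457)² = (156 - 457)² = (-301)² = 90601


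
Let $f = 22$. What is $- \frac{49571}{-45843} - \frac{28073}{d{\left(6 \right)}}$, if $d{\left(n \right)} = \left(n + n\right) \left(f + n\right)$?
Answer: $- \frac{60490223}{733488} \approx -82.469$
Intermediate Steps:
$d{\left(n \right)} = 2 n \left(22 + n\right)$ ($d{\left(n \right)} = \left(n + n\right) \left(22 + n\right) = 2 n \left(22 + n\right)$)
$- \frac{49571}{-45843} - \frac{28073}{d{\left(6 \right)}} = - \frac{49571}{-45843} - \frac{28073}{2 \cdot 6 \left(22 + 6\right)} = \left(-49571\right) \left(- \frac{1}{45843}\right) - \frac{28073}{2 \cdot 6 \cdot 28} = \frac{49571}{45843} - \frac{28073}{336} = - \frac{60490223}{733488}$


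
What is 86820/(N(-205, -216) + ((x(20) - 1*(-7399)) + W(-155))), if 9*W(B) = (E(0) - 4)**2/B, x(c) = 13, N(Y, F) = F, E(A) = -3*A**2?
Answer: 30278475/2509601 ≈ 12.065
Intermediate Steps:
W(B) = 16/(9*B) (W(B) = ((-3*0**2 - 4)**2/B)/9 = ((-3*0 - 4)**2/B)/9 = ((0 - 4)**2/B)/9 = ((-4)**2/B)/9 = (16/B)/9 = 16/(9*B))
86820/(N(-205, -216) + ((x(20) - 1*(-7399)) + W(-155))) = 86820/(-216 + ((13 - 1*(-7399)) + (16/9)/(-155))) = 86820/(-216 + ((13 + 7399) + (16/9)*(-1/155))) = 86820/(-216 + (7412 - 16/1395)) = 86820/(-216 + 10339724/1395) = 86820/(10038404/1395) = 86820*(1395/10038404) = 30278475/2509601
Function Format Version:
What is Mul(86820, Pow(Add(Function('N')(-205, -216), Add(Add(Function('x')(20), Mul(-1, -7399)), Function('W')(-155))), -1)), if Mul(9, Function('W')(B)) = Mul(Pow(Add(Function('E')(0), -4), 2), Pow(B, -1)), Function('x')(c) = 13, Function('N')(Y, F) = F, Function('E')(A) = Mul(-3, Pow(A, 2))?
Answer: Rational(30278475, 2509601) ≈ 12.065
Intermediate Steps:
Function('W')(B) = Mul(Rational(16, 9), Pow(B, -1)) (Function('W')(B) = Mul(Rational(1, 9), Mul(Pow(Add(Mul(-3, Pow(0, 2)), -4), 2), Pow(B, -1))) = Mul(Rational(1, 9), Mul(Pow(Add(Mul(-3, 0), -4), 2), Pow(B, -1))) = Mul(Rational(1, 9), Mul(Pow(Add(0, -4), 2), Pow(B, -1))) = Mul(Rational(1, 9), Mul(Pow(-4, 2), Pow(B, -1))) = Mul(Rational(1, 9), Mul(16, Pow(B, -1))) = Mul(Rational(16, 9), Pow(B, -1)))
Mul(86820, Pow(Add(Function('N')(-205, -216), Add(Add(Function('x')(20), Mul(-1, -7399)), Function('W')(-155))), -1)) = Mul(86820, Pow(Add(-216, Add(Add(13, Mul(-1, -7399)), Mul(Rational(16, 9), Pow(-155, -1)))), -1)) = Mul(86820, Pow(Add(-216, Add(Add(13, 7399), Mul(Rational(16, 9), Rational(-1, 155)))), -1)) = Mul(86820, Pow(Add(-216, Add(7412, Rational(-16, 1395))), -1)) = Mul(86820, Pow(Add(-216, Rational(10339724, 1395)), -1)) = Mul(86820, Pow(Rational(10038404, 1395), -1)) = Mul(86820, Rational(1395, 10038404)) = Rational(30278475, 2509601)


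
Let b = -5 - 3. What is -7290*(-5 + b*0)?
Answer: 36450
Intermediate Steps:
b = -8
-7290*(-5 + b*0) = -7290*(-5 - 8*0) = -7290*(-5 + 0) = -7290*(-5) = 36450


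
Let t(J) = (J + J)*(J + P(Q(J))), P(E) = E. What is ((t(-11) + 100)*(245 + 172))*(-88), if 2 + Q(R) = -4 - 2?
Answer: -19008528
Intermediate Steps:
Q(R) = -8 (Q(R) = -2 + (-4 - 2) = -2 - 6 = -8)
t(J) = 2*J*(-8 + J) (t(J) = (J + J)*(J - 8) = (2*J)*(-8 + J) = 2*J*(-8 + J))
((t(-11) + 100)*(245 + 172))*(-88) = ((2*(-11)*(-8 - 11) + 100)*(245 + 172))*(-88) = ((2*(-11)*(-19) + 100)*417)*(-88) = ((418 + 100)*417)*(-88) = (518*417)*(-88) = 216006*(-88) = -19008528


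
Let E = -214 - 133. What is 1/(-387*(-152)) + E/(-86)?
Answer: 237349/58824 ≈ 4.0349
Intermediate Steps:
E = -347
1/(-387*(-152)) + E/(-86) = 1/(-387*(-152)) - 347/(-86) = -1/387*(-1/152) - 347*(-1/86) = 1/58824 + 347/86 = 237349/58824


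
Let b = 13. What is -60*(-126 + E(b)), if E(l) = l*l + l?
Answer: -3360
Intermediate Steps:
E(l) = l + l**2 (E(l) = l**2 + l = l + l**2)
-60*(-126 + E(b)) = -60*(-126 + 13*(1 + 13)) = -60*(-126 + 13*14) = -60*(-126 + 182) = -60*56 = -3360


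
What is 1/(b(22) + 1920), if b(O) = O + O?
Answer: 1/1964 ≈ 0.00050917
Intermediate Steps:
b(O) = 2*O
1/(b(22) + 1920) = 1/(2*22 + 1920) = 1/(44 + 1920) = 1/1964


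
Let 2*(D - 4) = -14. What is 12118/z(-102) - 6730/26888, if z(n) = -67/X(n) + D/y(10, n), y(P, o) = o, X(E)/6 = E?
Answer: 5864901287/67220 ≈ 87249.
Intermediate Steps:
D = -3 (D = 4 + (1/2)*(-14) = 4 - 7 = -3)
X(E) = 6*E
z(n) = -85/(6*n) (z(n) = -67*1/(6*n) - 3/n = -67/(6*n) - 3/n = -85/(6*n))
12118/z(-102) - 6730/26888 = 12118/((-85/6/(-102))) - 6730/26888 = 12118/((-85/6*(-1/102))) - 6730*1/26888 = 12118/(5/36) - 3365/13444 = 12118*(36/5) - 3365/13444 = 436248/5 - 3365/13444 = 5864901287/67220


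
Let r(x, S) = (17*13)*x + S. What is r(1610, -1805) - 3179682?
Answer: -2825677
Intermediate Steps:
r(x, S) = S + 221*x (r(x, S) = 221*x + S = S + 221*x)
r(1610, -1805) - 3179682 = (-1805 + 221*1610) - 3179682 = (-1805 + 355810) - 3179682 = 354005 - 3179682 = -2825677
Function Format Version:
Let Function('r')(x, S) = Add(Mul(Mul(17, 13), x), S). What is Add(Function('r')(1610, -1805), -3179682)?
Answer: -2825677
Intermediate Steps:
Function('r')(x, S) = Add(S, Mul(221, x)) (Function('r')(x, S) = Add(Mul(221, x), S) = Add(S, Mul(221, x)))
Add(Function('r')(1610, -1805), -3179682) = Add(Add(-1805, Mul(221, 1610)), -3179682) = Add(Add(-1805, 355810), -3179682) = Add(354005, -3179682) = -2825677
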